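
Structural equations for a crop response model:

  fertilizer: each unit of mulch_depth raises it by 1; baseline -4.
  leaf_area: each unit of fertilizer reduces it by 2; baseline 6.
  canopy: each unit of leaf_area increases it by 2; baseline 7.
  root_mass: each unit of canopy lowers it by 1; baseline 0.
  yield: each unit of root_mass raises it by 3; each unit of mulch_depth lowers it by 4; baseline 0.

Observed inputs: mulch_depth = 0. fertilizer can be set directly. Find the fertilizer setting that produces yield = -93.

Intervening on fertilizer fixes its value directly, overriding its dependence on mulch_depth.
Substituting into the canopy equation gives canopy = -4*fertilizer + 19.
Substituting into the root_mass equation gives root_mass = 4*fertilizer - 19.
Substituting into the yield equation gives yield = 12*fertilizer - 57.
Solve 12*fertilizer - 57 = -93: fertilizer = (-93 + 57) / 12 = -3.

fertilizer = -3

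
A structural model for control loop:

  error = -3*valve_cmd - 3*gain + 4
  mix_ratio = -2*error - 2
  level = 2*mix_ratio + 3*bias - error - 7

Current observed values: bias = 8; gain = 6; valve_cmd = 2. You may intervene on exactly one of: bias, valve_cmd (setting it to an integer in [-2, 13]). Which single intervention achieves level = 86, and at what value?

Intervening on bias: with other inputs at their observed values, level = 3*bias + 89. Solving for 86 gives bias = -1, within [-2, 13].
Intervening on valve_cmd: level = 15*valve_cmd + 83. Reaching 86 requires valve_cmd = 1/5, not an integer.

set bias = -1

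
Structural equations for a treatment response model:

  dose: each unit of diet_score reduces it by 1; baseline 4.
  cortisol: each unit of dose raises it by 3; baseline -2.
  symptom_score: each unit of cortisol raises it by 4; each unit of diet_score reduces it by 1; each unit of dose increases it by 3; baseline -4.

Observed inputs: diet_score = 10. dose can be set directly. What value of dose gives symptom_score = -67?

Intervening on dose fixes its value directly, overriding its dependence on diet_score.
Substituting into the symptom_score equation gives symptom_score = 15*dose - 22.
Solve 15*dose - 22 = -67: dose = (-67 + 22) / 15 = -3.

dose = -3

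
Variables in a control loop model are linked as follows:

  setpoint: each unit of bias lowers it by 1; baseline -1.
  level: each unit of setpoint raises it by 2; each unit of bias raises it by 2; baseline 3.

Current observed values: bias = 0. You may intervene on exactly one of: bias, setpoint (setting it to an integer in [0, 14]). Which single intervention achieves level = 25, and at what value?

Intervening on bias: the paths from bias to level cancel (net effect zero), leaving level = 1; 25 is unreachable this way.
Intervening on setpoint: with other inputs at their observed values, level = 2*setpoint + 3. Solving for 25 gives setpoint = 11, within [0, 14].

set setpoint = 11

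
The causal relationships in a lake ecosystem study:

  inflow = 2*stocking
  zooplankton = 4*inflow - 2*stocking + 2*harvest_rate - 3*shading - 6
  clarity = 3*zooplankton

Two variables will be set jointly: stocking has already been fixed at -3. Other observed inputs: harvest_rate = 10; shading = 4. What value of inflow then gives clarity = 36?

With stocking held at -3:
Intervening on inflow fixes its value directly, overriding its dependence on stocking.
Substituting into the zooplankton equation gives zooplankton = 4*inflow + 8.
Substituting into the clarity equation gives clarity = 12*inflow + 24.
Solve 12*inflow + 24 = 36: inflow = (36 - 24) / 12 = 1.

inflow = 1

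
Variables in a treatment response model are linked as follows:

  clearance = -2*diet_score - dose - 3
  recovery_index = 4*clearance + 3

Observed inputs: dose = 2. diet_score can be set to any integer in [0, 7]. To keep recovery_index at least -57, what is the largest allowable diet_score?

Substituting into the clearance equation gives clearance = -2*diet_score - 5.
Substituting into the recovery_index equation gives recovery_index = -8*diet_score - 17.
Require -8*diet_score - 17 ≥ -57, so diet_score ≤ 5.
The largest integer in [0, 7] satisfying this is 5.

diet_score = 5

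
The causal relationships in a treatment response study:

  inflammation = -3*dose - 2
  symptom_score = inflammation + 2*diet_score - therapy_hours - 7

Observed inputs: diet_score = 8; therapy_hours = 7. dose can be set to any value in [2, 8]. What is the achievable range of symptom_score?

-24 to -6

Substituting into the symptom_score equation gives symptom_score = -3*dose.
Linear in dose, so extremes are at the endpoints: dose = 2 gives symptom_score = -6; dose = 8 gives symptom_score = -24.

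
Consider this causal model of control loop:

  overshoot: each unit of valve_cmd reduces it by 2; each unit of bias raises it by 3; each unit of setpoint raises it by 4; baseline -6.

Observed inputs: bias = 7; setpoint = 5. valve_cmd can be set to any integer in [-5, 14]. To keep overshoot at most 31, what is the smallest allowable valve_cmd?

Substituting into the overshoot equation gives overshoot = -2*valve_cmd + 35.
Require -2*valve_cmd + 35 ≤ 31, so valve_cmd ≥ 2.
The smallest integer in [-5, 14] satisfying this is 2.

valve_cmd = 2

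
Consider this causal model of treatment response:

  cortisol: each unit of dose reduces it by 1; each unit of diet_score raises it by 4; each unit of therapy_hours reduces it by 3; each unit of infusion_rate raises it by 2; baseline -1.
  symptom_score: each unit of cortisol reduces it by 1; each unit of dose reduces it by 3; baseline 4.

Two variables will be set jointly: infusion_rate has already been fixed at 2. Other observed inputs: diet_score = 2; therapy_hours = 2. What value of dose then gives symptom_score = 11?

With infusion_rate held at 2:
Substituting into the cortisol equation gives cortisol = -dose + 5.
So symptom_score = -2*dose - 1.
Solve -2*dose - 1 = 11: dose = (11 + 1) / -2 = -6.

dose = -6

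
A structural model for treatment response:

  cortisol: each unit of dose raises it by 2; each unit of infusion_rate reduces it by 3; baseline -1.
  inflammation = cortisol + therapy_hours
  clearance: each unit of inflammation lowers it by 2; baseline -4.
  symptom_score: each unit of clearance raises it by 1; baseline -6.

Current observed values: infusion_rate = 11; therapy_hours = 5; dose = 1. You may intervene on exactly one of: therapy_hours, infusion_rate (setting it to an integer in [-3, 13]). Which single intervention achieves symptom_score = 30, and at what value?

Intervening on therapy_hours: with other inputs at their observed values, symptom_score = -2*therapy_hours + 54. Solving for 30 gives therapy_hours = 12, within [-3, 13].
Intervening on infusion_rate: symptom_score = 6*infusion_rate - 22. Reaching 30 requires infusion_rate = 26/3, not an integer.

set therapy_hours = 12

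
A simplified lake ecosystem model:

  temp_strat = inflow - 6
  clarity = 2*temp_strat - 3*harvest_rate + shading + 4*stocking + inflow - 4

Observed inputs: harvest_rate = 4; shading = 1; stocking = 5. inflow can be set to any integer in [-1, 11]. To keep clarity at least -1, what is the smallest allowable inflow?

Substituting into the clarity equation gives clarity = 3*inflow - 7.
Require 3*inflow - 7 ≥ -1, so inflow ≥ 2.
The smallest integer in [-1, 11] satisfying this is 2.

inflow = 2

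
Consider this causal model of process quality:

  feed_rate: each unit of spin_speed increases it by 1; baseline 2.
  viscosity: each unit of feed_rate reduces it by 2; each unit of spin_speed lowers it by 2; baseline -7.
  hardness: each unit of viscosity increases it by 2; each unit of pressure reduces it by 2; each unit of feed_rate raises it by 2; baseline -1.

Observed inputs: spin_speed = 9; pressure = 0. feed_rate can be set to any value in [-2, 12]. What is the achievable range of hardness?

-75 to -47

Intervening on feed_rate fixes its value directly, overriding its dependence on spin_speed.
Substituting into the viscosity equation gives viscosity = -2*feed_rate - 25.
This gives hardness = -2*feed_rate - 51.
Linear in feed_rate, so extremes are at the endpoints: feed_rate = -2 gives hardness = -47; feed_rate = 12 gives hardness = -75.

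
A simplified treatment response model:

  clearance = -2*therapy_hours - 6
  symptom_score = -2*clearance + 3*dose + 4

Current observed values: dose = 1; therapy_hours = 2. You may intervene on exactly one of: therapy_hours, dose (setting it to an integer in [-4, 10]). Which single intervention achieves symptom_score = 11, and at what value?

set therapy_hours = -2

Intervening on therapy_hours: with other inputs at their observed values, symptom_score = 4*therapy_hours + 19. Solving for 11 gives therapy_hours = -2, within [-4, 10].
Intervening on dose: symptom_score = 3*dose + 24. Reaching 11 requires dose = -13/3, not an integer.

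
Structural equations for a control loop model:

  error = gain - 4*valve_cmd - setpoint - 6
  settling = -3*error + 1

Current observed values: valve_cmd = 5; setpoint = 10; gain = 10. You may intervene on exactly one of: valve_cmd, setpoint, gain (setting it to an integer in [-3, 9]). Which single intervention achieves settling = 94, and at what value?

Intervening on valve_cmd: settling = 12*valve_cmd + 19. Reaching 94 requires valve_cmd = 25/4, not an integer.
Intervening on setpoint: settling = 3*setpoint + 49. Reaching 94 requires setpoint = 15, outside [-3, 9].
Intervening on gain: with other inputs at their observed values, settling = -3*gain + 109. Solving for 94 gives gain = 5, within [-3, 9].

set gain = 5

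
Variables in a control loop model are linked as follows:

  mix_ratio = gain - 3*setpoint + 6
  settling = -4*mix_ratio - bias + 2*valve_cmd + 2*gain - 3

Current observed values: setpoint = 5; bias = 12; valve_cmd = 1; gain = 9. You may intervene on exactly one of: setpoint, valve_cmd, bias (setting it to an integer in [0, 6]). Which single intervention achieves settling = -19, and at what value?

Intervening on setpoint: with other inputs at their observed values, settling = 12*setpoint - 55. Solving for -19 gives setpoint = 3, within [0, 6].
Intervening on valve_cmd: settling = 2*valve_cmd + 3. Reaching -19 requires valve_cmd = -11, outside [0, 6].
Intervening on bias: settling = -bias + 17. Reaching -19 requires bias = 36, outside [0, 6].

set setpoint = 3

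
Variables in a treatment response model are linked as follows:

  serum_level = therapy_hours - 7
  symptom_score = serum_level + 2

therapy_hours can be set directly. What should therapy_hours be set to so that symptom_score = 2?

Substituting into the symptom_score equation gives symptom_score = therapy_hours - 5.
Solve therapy_hours - 5 = 2: therapy_hours = (2 + 5) / 1 = 7.

therapy_hours = 7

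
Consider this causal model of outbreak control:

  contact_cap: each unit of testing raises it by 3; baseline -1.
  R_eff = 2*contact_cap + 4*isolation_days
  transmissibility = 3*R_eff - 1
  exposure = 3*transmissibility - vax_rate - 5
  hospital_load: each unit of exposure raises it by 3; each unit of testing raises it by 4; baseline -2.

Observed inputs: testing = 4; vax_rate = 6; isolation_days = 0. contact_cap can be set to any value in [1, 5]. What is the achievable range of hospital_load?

26 to 242

Intervening on contact_cap fixes its value directly, overriding its dependence on testing.
Substituting into the R_eff equation gives R_eff = 2*contact_cap.
This gives transmissibility = 6*contact_cap - 1.
So exposure = 18*contact_cap - 14.
Substituting into the hospital_load equation gives hospital_load = 54*contact_cap - 28.
Linear in contact_cap, so extremes are at the endpoints: contact_cap = 1 gives hospital_load = 26; contact_cap = 5 gives hospital_load = 242.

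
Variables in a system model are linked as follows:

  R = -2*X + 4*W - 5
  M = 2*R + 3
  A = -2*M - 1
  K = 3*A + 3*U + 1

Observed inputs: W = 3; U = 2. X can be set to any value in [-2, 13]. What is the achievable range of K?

Substituting into the R equation gives R = -2*X + 7.
Substituting into the M equation gives M = -4*X + 17.
A becomes 8*X - 35.
Substituting into the K equation gives K = 24*X - 98.
Linear in X, so extremes are at the endpoints: X = -2 gives K = -146; X = 13 gives K = 214.

-146 to 214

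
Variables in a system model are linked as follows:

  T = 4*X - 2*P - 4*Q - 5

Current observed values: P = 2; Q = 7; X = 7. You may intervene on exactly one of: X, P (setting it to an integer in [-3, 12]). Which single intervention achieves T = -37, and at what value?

set X = 0

Intervening on X: with other inputs at their observed values, T = 4*X - 37. Solving for -37 gives X = 0, within [-3, 12].
Intervening on P: T = -2*P - 5. Reaching -37 requires P = 16, outside [-3, 12].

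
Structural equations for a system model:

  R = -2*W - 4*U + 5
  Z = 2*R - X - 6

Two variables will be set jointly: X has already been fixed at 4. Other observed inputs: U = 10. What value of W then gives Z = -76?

With X held at 4:
Substituting into the R equation gives R = -2*W - 35.
Substituting into the Z equation gives Z = -4*W - 80.
Solve -4*W - 80 = -76: W = (-76 + 80) / -4 = -1.

W = -1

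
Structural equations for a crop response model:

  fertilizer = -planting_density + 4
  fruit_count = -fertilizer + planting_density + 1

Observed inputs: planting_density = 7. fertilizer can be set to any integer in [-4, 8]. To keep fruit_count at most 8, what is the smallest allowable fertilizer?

fertilizer = 0

Intervening on fertilizer fixes its value directly, overriding its dependence on planting_density.
Substituting into the fruit_count equation gives fruit_count = -fertilizer + 8.
Require -fertilizer + 8 ≤ 8, so fertilizer ≥ 0.
The smallest integer in [-4, 8] satisfying this is 0.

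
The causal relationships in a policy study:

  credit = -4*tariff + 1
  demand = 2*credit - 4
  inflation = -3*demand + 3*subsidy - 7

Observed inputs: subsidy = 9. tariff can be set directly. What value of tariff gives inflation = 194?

Substituting into the demand equation gives demand = -8*tariff - 2.
Substituting into the inflation equation gives inflation = 24*tariff + 26.
Solve 24*tariff + 26 = 194: tariff = (194 - 26) / 24 = 7.

tariff = 7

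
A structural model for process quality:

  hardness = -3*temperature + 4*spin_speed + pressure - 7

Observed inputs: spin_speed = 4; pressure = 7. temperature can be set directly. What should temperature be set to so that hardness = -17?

Substituting into the hardness equation gives hardness = -3*temperature + 16.
Solve -3*temperature + 16 = -17: temperature = (-17 - 16) / -3 = 11.

temperature = 11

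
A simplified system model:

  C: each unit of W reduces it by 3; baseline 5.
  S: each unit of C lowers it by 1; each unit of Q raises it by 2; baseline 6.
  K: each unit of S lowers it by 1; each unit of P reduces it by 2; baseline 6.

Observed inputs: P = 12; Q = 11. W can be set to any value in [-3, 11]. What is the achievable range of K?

-74 to -32

Substituting into the S equation gives S = 3*W + 23.
Substituting into the K equation gives K = -3*W - 41.
Linear in W, so extremes are at the endpoints: W = -3 gives K = -32; W = 11 gives K = -74.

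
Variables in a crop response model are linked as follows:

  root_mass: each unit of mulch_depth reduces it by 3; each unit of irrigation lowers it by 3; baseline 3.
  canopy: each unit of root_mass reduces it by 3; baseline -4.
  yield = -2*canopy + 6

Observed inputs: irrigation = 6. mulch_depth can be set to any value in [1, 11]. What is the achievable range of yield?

Substituting into the root_mass equation gives root_mass = -3*mulch_depth - 15.
canopy becomes 9*mulch_depth + 41.
Substituting into the yield equation gives yield = -18*mulch_depth - 76.
Linear in mulch_depth, so extremes are at the endpoints: mulch_depth = 1 gives yield = -94; mulch_depth = 11 gives yield = -274.

-274 to -94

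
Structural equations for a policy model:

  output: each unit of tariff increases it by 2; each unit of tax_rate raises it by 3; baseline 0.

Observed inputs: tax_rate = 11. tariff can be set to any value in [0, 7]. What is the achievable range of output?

33 to 47

Substituting into the output equation gives output = 2*tariff + 33.
Linear in tariff, so extremes are at the endpoints: tariff = 0 gives output = 33; tariff = 7 gives output = 47.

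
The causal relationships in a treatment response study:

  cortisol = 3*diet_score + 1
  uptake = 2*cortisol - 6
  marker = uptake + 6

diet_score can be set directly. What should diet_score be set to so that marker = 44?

diet_score = 7

Substituting into the uptake equation gives uptake = 6*diet_score - 4.
So marker = 6*diet_score + 2.
Solve 6*diet_score + 2 = 44: diet_score = (44 - 2) / 6 = 7.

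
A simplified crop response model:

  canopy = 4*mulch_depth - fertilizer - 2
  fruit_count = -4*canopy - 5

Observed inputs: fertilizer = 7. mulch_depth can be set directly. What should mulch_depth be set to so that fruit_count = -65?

mulch_depth = 6

Substituting into the canopy equation gives canopy = 4*mulch_depth - 9.
Substituting into the fruit_count equation gives fruit_count = -16*mulch_depth + 31.
Solve -16*mulch_depth + 31 = -65: mulch_depth = (-65 - 31) / -16 = 6.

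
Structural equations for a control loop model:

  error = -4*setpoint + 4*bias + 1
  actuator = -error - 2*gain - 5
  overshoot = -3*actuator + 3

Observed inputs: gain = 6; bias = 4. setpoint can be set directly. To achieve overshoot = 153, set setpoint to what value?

setpoint = -4

Substituting into the error equation gives error = -4*setpoint + 17.
So actuator = 4*setpoint - 34.
Substituting into the overshoot equation gives overshoot = -12*setpoint + 105.
Solve -12*setpoint + 105 = 153: setpoint = (153 - 105) / -12 = -4.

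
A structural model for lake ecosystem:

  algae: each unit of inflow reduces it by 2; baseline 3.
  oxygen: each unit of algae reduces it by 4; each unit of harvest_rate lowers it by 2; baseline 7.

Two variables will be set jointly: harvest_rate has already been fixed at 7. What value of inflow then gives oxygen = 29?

inflow = 6

With harvest_rate held at 7:
Substituting into the oxygen equation gives oxygen = 8*inflow - 19.
Solve 8*inflow - 19 = 29: inflow = (29 + 19) / 8 = 6.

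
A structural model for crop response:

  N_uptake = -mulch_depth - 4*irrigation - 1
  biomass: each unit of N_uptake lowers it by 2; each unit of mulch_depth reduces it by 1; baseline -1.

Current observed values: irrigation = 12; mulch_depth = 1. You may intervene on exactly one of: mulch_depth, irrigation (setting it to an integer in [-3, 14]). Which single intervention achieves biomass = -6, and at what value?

Intervening on mulch_depth: biomass = mulch_depth + 97. Reaching -6 requires mulch_depth = -103, outside [-3, 14].
Intervening on irrigation: with other inputs at their observed values, biomass = 8*irrigation + 2. Solving for -6 gives irrigation = -1, within [-3, 14].

set irrigation = -1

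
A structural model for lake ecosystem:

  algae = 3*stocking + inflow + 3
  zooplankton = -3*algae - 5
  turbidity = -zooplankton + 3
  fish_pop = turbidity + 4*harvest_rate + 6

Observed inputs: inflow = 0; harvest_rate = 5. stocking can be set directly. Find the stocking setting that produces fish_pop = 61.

stocking = 2

Substituting into the algae equation gives algae = 3*stocking + 3.
Substituting into the zooplankton equation gives zooplankton = -9*stocking - 14.
Substituting into the turbidity equation gives turbidity = 9*stocking + 17.
fish_pop becomes 9*stocking + 43.
Solve 9*stocking + 43 = 61: stocking = (61 - 43) / 9 = 2.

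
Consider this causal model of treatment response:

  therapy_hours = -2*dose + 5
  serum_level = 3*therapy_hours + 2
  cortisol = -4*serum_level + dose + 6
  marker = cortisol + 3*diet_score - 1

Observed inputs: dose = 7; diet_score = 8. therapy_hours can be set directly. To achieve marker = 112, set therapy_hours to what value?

Intervening on therapy_hours fixes its value directly, overriding its dependence on dose.
Substituting into the cortisol equation gives cortisol = -12*therapy_hours + 5.
So marker = -12*therapy_hours + 28.
Solve -12*therapy_hours + 28 = 112: therapy_hours = (112 - 28) / -12 = -7.

therapy_hours = -7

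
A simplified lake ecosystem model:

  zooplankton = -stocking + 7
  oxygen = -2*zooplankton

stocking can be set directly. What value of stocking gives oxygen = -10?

stocking = 2

Substituting into the oxygen equation gives oxygen = 2*stocking - 14.
Solve 2*stocking - 14 = -10: stocking = (-10 + 14) / 2 = 2.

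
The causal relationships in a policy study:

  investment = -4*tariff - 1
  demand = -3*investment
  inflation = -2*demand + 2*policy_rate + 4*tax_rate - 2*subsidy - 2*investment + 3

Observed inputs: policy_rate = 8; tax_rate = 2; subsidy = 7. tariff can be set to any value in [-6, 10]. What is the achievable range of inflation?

Substituting into the demand equation gives demand = 12*tariff + 3.
Substituting into the inflation equation gives inflation = -16*tariff + 9.
Linear in tariff, so extremes are at the endpoints: tariff = -6 gives inflation = 105; tariff = 10 gives inflation = -151.

-151 to 105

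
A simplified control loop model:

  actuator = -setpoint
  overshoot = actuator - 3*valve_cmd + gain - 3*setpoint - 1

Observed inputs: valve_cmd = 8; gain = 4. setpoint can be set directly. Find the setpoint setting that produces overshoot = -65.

setpoint = 11

Substituting into the overshoot equation gives overshoot = -4*setpoint - 21.
Solve -4*setpoint - 21 = -65: setpoint = (-65 + 21) / -4 = 11.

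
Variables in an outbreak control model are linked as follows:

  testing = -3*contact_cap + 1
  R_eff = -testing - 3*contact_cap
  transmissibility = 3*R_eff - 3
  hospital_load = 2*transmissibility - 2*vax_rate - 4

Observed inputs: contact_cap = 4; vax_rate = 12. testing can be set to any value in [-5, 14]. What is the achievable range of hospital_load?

Intervening on testing fixes its value directly, overriding its dependence on contact_cap.
Substituting into the R_eff equation gives R_eff = -testing - 12.
Substituting into the transmissibility equation gives transmissibility = -3*testing - 39.
hospital_load becomes -6*testing - 106.
Linear in testing, so extremes are at the endpoints: testing = -5 gives hospital_load = -76; testing = 14 gives hospital_load = -190.

-190 to -76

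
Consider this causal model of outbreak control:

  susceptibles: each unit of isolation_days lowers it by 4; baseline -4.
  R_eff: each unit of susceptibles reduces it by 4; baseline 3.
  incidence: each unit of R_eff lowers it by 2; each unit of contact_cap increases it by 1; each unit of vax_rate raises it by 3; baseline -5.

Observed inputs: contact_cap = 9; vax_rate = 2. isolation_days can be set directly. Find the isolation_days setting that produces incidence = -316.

isolation_days = 9

Substituting into the R_eff equation gives R_eff = 16*isolation_days + 19.
Substituting into the incidence equation gives incidence = -32*isolation_days - 28.
Solve -32*isolation_days - 28 = -316: isolation_days = (-316 + 28) / -32 = 9.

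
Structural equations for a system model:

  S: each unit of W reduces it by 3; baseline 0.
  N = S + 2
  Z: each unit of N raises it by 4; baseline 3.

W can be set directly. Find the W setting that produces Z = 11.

W = 0

Substituting into the N equation gives N = -3*W + 2.
This gives Z = -12*W + 11.
Solve -12*W + 11 = 11: W = (11 - 11) / -12 = 0.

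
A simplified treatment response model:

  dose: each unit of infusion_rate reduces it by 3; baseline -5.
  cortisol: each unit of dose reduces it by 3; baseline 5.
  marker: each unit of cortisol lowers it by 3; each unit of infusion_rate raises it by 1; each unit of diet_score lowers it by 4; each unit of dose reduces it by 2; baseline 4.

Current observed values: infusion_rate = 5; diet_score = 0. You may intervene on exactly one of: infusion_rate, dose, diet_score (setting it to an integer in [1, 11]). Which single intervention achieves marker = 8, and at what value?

set dose = 2

Intervening on infusion_rate: marker = -20*infusion_rate - 46. Reaching 8 requires infusion_rate = -27/10, not an integer.
Intervening on dose: with other inputs at their observed values, marker = 7*dose - 6. Solving for 8 gives dose = 2, within [1, 11].
Intervening on diet_score: marker = -4*diet_score - 146. Reaching 8 requires diet_score = -77/2, not an integer.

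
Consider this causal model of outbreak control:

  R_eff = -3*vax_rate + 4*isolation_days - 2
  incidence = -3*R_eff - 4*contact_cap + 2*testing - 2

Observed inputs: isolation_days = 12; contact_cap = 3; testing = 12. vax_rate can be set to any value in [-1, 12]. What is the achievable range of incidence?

Substituting into the R_eff equation gives R_eff = -3*vax_rate + 46.
incidence becomes 9*vax_rate - 128.
Linear in vax_rate, so extremes are at the endpoints: vax_rate = -1 gives incidence = -137; vax_rate = 12 gives incidence = -20.

-137 to -20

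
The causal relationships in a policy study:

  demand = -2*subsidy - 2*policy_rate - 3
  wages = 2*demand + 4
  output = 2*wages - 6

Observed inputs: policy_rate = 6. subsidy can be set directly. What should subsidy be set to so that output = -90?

Substituting into the demand equation gives demand = -2*subsidy - 15.
Substituting into the wages equation gives wages = -4*subsidy - 26.
output becomes -8*subsidy - 58.
Solve -8*subsidy - 58 = -90: subsidy = (-90 + 58) / -8 = 4.

subsidy = 4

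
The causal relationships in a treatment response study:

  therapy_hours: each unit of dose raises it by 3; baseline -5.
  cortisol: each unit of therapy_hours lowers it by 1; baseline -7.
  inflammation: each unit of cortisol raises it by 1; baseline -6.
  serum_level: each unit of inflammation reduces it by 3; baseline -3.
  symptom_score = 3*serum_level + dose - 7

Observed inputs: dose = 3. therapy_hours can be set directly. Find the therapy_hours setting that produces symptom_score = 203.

therapy_hours = 11

Intervening on therapy_hours fixes its value directly, overriding its dependence on dose.
Substituting into the inflammation equation gives inflammation = -therapy_hours - 13.
Substituting into the serum_level equation gives serum_level = 3*therapy_hours + 36.
This gives symptom_score = 9*therapy_hours + 104.
Solve 9*therapy_hours + 104 = 203: therapy_hours = (203 - 104) / 9 = 11.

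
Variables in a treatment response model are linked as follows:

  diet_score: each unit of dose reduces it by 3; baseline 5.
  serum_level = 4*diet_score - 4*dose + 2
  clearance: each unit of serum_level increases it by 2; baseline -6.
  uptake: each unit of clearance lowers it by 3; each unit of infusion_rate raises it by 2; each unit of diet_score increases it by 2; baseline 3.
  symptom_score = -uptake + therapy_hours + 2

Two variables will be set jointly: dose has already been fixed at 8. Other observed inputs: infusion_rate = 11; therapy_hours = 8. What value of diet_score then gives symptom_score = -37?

diet_score = 8

With dose held at 8:
Intervening on diet_score fixes its value directly, overriding its dependence on dose.
Substituting into the serum_level equation gives serum_level = 4*diet_score - 30.
So clearance = 8*diet_score - 66.
Substituting into the uptake equation gives uptake = -22*diet_score + 223.
Substituting into the symptom_score equation gives symptom_score = 22*diet_score - 213.
Solve 22*diet_score - 213 = -37: diet_score = (-37 + 213) / 22 = 8.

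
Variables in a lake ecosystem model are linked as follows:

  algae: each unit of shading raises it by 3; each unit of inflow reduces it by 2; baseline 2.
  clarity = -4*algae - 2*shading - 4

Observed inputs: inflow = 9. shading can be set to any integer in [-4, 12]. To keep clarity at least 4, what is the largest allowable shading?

shading = 4

Substituting into the algae equation gives algae = 3*shading - 16.
Substituting into the clarity equation gives clarity = -14*shading + 60.
Require -14*shading + 60 ≥ 4, so shading ≤ 4.
The largest integer in [-4, 12] satisfying this is 4.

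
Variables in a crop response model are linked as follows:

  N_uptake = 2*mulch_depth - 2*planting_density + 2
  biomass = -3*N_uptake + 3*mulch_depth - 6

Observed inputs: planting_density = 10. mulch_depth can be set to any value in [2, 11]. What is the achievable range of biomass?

Substituting into the N_uptake equation gives N_uptake = 2*mulch_depth - 18.
Substituting into the biomass equation gives biomass = -3*mulch_depth + 48.
Linear in mulch_depth, so extremes are at the endpoints: mulch_depth = 2 gives biomass = 42; mulch_depth = 11 gives biomass = 15.

15 to 42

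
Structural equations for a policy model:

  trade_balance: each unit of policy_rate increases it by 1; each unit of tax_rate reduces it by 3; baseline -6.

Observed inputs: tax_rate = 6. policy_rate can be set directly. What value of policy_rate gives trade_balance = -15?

policy_rate = 9

Substituting into the trade_balance equation gives trade_balance = policy_rate - 24.
Solve policy_rate - 24 = -15: policy_rate = (-15 + 24) / 1 = 9.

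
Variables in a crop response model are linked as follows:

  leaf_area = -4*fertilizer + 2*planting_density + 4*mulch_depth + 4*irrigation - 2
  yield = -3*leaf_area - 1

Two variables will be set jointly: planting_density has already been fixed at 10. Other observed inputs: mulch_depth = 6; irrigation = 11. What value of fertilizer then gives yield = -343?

With planting_density held at 10:
Substituting into the leaf_area equation gives leaf_area = -4*fertilizer + 86.
Substituting into the yield equation gives yield = 12*fertilizer - 259.
Solve 12*fertilizer - 259 = -343: fertilizer = (-343 + 259) / 12 = -7.

fertilizer = -7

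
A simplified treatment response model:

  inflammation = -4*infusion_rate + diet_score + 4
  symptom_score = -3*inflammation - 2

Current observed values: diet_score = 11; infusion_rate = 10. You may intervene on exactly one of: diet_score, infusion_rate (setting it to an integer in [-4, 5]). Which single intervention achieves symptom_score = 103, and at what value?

Intervening on diet_score: with other inputs at their observed values, symptom_score = -3*diet_score + 106. Solving for 103 gives diet_score = 1, within [-4, 5].
Intervening on infusion_rate: symptom_score = 12*infusion_rate - 47. Reaching 103 requires infusion_rate = 25/2, not an integer.

set diet_score = 1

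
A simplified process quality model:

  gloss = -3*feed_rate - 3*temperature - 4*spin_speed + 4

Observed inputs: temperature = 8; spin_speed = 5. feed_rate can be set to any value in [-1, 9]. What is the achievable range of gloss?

-67 to -37

Substituting into the gloss equation gives gloss = -3*feed_rate - 40.
Linear in feed_rate, so extremes are at the endpoints: feed_rate = -1 gives gloss = -37; feed_rate = 9 gives gloss = -67.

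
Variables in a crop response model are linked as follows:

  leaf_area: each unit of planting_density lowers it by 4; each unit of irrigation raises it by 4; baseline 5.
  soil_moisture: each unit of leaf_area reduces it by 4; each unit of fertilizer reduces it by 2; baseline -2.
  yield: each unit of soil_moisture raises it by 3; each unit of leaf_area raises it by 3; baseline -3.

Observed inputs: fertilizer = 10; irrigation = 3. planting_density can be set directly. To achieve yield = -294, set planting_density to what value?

planting_density = -2

Substituting into the leaf_area equation gives leaf_area = -4*planting_density + 17.
This gives soil_moisture = 16*planting_density - 90.
Substituting into the yield equation gives yield = 36*planting_density - 222.
Solve 36*planting_density - 222 = -294: planting_density = (-294 + 222) / 36 = -2.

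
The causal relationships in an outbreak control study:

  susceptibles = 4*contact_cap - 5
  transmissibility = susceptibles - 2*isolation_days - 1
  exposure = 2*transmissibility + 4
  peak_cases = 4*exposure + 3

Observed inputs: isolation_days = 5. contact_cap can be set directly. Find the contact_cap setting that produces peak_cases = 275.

Substituting into the transmissibility equation gives transmissibility = 4*contact_cap - 16.
This gives exposure = 8*contact_cap - 28.
peak_cases becomes 32*contact_cap - 109.
Solve 32*contact_cap - 109 = 275: contact_cap = (275 + 109) / 32 = 12.

contact_cap = 12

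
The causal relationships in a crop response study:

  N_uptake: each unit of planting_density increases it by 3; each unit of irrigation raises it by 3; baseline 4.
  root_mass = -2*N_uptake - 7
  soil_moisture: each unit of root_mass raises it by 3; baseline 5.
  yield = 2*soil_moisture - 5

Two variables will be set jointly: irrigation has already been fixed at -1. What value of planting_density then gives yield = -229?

planting_density = 5

With irrigation held at -1:
Substituting into the N_uptake equation gives N_uptake = 3*planting_density + 1.
This gives root_mass = -6*planting_density - 9.
This gives soil_moisture = -18*planting_density - 22.
yield becomes -36*planting_density - 49.
Solve -36*planting_density - 49 = -229: planting_density = (-229 + 49) / -36 = 5.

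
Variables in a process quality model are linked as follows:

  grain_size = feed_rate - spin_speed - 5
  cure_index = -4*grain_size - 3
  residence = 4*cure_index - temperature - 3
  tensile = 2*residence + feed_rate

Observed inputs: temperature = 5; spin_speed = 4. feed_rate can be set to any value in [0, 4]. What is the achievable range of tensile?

124 to 248

Substituting into the grain_size equation gives grain_size = feed_rate - 9.
Substituting into the cure_index equation gives cure_index = -4*feed_rate + 33.
Substituting into the residence equation gives residence = -16*feed_rate + 124.
Substituting into the tensile equation gives tensile = -31*feed_rate + 248.
Linear in feed_rate, so extremes are at the endpoints: feed_rate = 0 gives tensile = 248; feed_rate = 4 gives tensile = 124.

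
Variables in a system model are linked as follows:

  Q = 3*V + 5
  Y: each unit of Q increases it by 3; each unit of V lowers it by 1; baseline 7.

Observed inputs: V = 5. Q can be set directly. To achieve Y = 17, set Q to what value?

Q = 5

Intervening on Q fixes its value directly, overriding its dependence on V.
Substituting into the Y equation gives Y = 3*Q + 2.
Solve 3*Q + 2 = 17: Q = (17 - 2) / 3 = 5.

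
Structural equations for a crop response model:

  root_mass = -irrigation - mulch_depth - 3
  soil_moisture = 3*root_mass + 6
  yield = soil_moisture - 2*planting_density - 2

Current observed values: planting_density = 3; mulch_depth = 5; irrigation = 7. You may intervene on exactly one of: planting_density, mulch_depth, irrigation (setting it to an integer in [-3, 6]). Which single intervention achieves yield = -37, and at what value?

Intervening on planting_density: with other inputs at their observed values, yield = -2*planting_density - 41. Solving for -37 gives planting_density = -2, within [-3, 6].
Intervening on mulch_depth: yield = -3*mulch_depth - 32. Reaching -37 requires mulch_depth = 5/3, not an integer.
Intervening on irrigation: yield = -3*irrigation - 26. Reaching -37 requires irrigation = 11/3, not an integer.

set planting_density = -2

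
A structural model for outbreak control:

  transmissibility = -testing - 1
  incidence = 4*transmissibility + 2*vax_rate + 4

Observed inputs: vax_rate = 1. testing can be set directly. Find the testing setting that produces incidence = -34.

Substituting into the incidence equation gives incidence = -4*testing + 2.
Solve -4*testing + 2 = -34: testing = (-34 - 2) / -4 = 9.

testing = 9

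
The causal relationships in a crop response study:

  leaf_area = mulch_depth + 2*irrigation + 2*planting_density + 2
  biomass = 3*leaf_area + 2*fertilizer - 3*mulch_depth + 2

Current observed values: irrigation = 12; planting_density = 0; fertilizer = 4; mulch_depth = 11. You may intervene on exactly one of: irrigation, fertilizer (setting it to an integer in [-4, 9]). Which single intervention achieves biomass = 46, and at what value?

set irrigation = 5

Intervening on irrigation: with other inputs at their observed values, biomass = 6*irrigation + 16. Solving for 46 gives irrigation = 5, within [-4, 9].
Intervening on fertilizer: biomass = 2*fertilizer + 80. Reaching 46 requires fertilizer = -17, outside [-4, 9].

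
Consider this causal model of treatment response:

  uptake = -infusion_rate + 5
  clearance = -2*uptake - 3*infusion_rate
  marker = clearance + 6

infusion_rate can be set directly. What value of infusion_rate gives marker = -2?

Substituting into the clearance equation gives clearance = -infusion_rate - 10.
So marker = -infusion_rate - 4.
Solve -infusion_rate - 4 = -2: infusion_rate = (-2 + 4) / -1 = -2.

infusion_rate = -2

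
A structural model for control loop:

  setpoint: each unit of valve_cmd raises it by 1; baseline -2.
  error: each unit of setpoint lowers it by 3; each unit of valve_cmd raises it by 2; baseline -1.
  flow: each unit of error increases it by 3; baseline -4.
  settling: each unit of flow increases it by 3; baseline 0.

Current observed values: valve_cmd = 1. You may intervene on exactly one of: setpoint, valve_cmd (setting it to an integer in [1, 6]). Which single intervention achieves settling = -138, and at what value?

Intervening on setpoint: with other inputs at their observed values, settling = -27*setpoint - 3. Solving for -138 gives setpoint = 5, within [1, 6].
Intervening on valve_cmd: settling = -9*valve_cmd + 33. Reaching -138 requires valve_cmd = 19, outside [1, 6].

set setpoint = 5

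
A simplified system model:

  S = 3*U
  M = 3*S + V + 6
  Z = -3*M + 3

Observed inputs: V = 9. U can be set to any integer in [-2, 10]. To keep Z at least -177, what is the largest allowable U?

Substituting into the M equation gives M = 9*U + 15.
Z becomes -27*U - 42.
Require -27*U - 42 ≥ -177, so U ≤ 5.
The largest integer in [-2, 10] satisfying this is 5.

U = 5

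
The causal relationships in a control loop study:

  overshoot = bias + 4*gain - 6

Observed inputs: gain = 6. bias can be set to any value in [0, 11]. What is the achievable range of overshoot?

Substituting into the overshoot equation gives overshoot = bias + 18.
Linear in bias, so extremes are at the endpoints: bias = 0 gives overshoot = 18; bias = 11 gives overshoot = 29.

18 to 29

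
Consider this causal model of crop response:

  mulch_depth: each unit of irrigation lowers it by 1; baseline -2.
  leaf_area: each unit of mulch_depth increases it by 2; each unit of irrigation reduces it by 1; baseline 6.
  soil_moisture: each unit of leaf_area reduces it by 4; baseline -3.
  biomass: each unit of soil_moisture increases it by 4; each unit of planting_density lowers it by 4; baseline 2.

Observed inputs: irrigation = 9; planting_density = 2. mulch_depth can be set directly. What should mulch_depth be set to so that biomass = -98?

mulch_depth = 4

Intervening on mulch_depth fixes its value directly, overriding its dependence on irrigation.
Substituting into the leaf_area equation gives leaf_area = 2*mulch_depth - 3.
soil_moisture becomes -8*mulch_depth + 9.
Substituting into the biomass equation gives biomass = -32*mulch_depth + 30.
Solve -32*mulch_depth + 30 = -98: mulch_depth = (-98 - 30) / -32 = 4.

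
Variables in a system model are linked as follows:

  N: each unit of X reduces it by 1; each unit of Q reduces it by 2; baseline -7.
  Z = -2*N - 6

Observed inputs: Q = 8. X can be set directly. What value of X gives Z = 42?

X = 1

Substituting into the N equation gives N = -X - 23.
So Z = 2*X + 40.
Solve 2*X + 40 = 42: X = (42 - 40) / 2 = 1.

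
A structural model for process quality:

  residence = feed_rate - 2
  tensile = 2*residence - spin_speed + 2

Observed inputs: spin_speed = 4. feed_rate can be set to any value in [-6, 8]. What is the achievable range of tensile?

Substituting into the tensile equation gives tensile = 2*feed_rate - 6.
Linear in feed_rate, so extremes are at the endpoints: feed_rate = -6 gives tensile = -18; feed_rate = 8 gives tensile = 10.

-18 to 10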